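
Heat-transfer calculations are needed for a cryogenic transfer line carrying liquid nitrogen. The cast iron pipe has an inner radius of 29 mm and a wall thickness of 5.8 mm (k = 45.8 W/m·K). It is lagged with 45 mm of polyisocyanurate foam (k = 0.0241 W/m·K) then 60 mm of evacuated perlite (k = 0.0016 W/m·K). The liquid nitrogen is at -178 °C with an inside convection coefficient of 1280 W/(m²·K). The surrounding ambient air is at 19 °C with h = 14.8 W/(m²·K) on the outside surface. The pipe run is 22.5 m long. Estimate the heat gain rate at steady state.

Cylindrical conduction, so R = ln(r₂/r₁)/(2πkL) per layer, in series:
R_inner film = 1/(h_i·2πr₁L) = 1/(1280×2π×0.029×22.5) = 1.906×10^-4 K/W
R_cast iron pipe wall = ln(34.8/29)/(2π×45.8×22.5) = 2.816×10^-5 K/W
R_polyisocyanurate foam = ln(79.8/34.8)/(2π×0.0241×22.5) = 0.2436 K/W
R_evacuated perlite = ln(139.8/79.8)/(2π×0.0016×22.5) = 2.479 K/W
R_outer film = 1/(h_o·2πr_oL) = 1/(14.8×2π×0.1398×22.5) = 0.003419 K/W
R_total = 2.726 K/W
Q = ΔT/R_total = 197/2.726

Q ≈ 72.3 W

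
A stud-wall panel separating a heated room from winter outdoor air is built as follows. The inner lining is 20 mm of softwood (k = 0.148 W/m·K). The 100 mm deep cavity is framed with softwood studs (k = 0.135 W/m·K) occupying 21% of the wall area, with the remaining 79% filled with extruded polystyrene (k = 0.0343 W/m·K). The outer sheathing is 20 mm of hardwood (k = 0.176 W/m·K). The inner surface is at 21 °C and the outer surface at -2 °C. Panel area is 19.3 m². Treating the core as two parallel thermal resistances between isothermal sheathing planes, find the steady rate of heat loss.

Sheathing layers in series; stud and cavity paths in parallel between them.
R_inner = 0.02/(0.148×19.3) = 0.007002 K/W
R_stud  = 0.1/(0.135×0.21×19.3) = 0.1828 K/W
R_cav   = 0.1/(0.0343×0.79×19.3) = 0.1912 K/W
1/R_core = 1/R_stud + 1/R_cav → R_core = 0.09345 K/W
R_outer = 0.02/(0.176×19.3) = 0.005888 K/W
R_total = 0.1063 K/W
Q = ΔT/R_total = 23/0.1063

Q ≈ 216 W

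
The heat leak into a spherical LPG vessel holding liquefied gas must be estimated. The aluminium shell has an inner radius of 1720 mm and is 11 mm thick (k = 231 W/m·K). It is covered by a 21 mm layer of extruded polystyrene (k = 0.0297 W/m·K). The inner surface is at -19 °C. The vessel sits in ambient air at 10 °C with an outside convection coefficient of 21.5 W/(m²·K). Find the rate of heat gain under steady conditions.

Q ≈ 1470 W

Spherical conduction: R = (1/r_in − 1/r_out)/(4πk) per layer; series-sum.
R_aluminium shell = (1/1.72 − 1/1.731)/(4π×231) = 1.273×10^-6 K/W
R_extruded polystyrene = (1/1.731 − 1/1.752)/(4π×0.0297) = 0.01855 K/W
R_outer film = 1/(h·4πr_o²) = 1/(21.5×4π×1.752²) = 0.001206 K/W
R_total = 0.01976 K/W
Q = ΔT/R_total = 29/0.01976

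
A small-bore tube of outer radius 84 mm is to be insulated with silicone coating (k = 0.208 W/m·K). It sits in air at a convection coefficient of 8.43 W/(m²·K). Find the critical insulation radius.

For a cylinder r_cr = k/h = 0.208/8.43
r_cr = 24.7 mm; since the bare radius (84 mm) is above r_cr, any added insulation will reduce heat loss.

r_cr ≈ 24.7 mm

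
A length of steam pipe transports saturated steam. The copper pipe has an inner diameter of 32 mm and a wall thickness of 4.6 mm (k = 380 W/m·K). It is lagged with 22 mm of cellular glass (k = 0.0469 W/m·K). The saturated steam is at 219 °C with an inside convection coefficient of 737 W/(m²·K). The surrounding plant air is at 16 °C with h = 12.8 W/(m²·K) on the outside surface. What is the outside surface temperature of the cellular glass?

T ≈ 37.4 °C

Cylindrical conduction, so R = ln(r₂/r₁)/(2πkL) per layer, in series:
R_inner film = 1/(h_i·2πr₁L) = 1/(737×2π×0.016×1) = 0.0135 K/W
R_copper pipe wall = ln(20.6/16)/(2π×380×1) = 1.058×10^-4 K/W
R_cellular glass = ln(42.6/20.6)/(2π×0.0469×1) = 2.466 K/W
R_outer film = 1/(h_o·2πr_oL) = 1/(12.8×2π×0.0426×1) = 0.2919 K/W
R_total = 2.771 K/W
Q = ΔT/R_total = 203/2.771
Q = 73.3 W/m
T_interface = T_inner − Q·ΣR(inner→interface) = 219 − 73.3×2.479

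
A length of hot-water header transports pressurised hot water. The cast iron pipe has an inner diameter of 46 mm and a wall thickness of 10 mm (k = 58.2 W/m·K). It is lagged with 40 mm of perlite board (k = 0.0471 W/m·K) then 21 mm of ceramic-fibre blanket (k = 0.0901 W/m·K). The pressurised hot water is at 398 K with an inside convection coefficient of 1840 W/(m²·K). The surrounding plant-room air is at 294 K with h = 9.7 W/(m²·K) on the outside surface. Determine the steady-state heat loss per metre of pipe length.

q′ ≈ 31.4 W/m

Radial resistances (cylindrical: R_cond = ln(r_o/r_i)/(2πkL), R_conv = 1/(h·2πrL)):
R_inner film = 1/(h_i·2πr₁L) = 1/(1840×2π×0.023×1) = 0.003761 K/W
R_cast iron pipe wall = ln(33/23)/(2π×58.2×1) = 9.872×10^-4 K/W
R_perlite board = ln(73/33)/(2π×0.0471×1) = 2.683 K/W
R_ceramic-fibre blanket = ln(94/73)/(2π×0.0901×1) = 0.4466 K/W
R_outer film = 1/(h_o·2πr_oL) = 1/(9.7×2π×0.094×1) = 0.1746 K/W
R_total = 3.309 K/W
Q = ΔT/R_total = 104/3.309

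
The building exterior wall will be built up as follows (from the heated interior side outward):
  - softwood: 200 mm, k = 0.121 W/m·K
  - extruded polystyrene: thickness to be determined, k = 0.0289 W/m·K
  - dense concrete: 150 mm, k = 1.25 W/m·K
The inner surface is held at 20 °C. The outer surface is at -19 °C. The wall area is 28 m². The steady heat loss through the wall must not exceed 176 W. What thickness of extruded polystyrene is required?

L ≈ 128 mm

Using the resistance-network approach (series):
R_softwood = L/(kA) = 0.2/(0.121×28) = 0.05903 K/W
R_dense concrete = L/(kA) = 0.15/(1.25×28) = 0.004286 K/W
Sum of the known resistances R_other = 0.06332 K/W
Required total resistance R_tot = ΔT/Q_allow = 39/176 = 0.2216 K/W
R_extruded polystyrene = R_tot − R_other = 0.1583 K/W
L = R·k·A = 0.1583×0.0289×28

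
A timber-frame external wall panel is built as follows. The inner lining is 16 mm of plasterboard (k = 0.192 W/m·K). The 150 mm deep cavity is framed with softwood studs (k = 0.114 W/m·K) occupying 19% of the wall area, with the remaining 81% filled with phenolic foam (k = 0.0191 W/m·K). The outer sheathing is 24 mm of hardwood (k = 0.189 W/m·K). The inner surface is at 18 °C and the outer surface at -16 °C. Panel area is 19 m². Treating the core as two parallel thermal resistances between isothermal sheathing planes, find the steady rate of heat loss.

Q ≈ 152 W

Sheathing layers in series; stud and cavity paths in parallel between them.
R_inner = 0.016/(0.192×19) = 0.004386 K/W
R_stud  = 0.15/(0.114×0.19×19) = 0.3645 K/W
R_cav   = 0.15/(0.0191×0.81×19) = 0.5103 K/W
1/R_core = 1/R_stud + 1/R_cav → R_core = 0.2126 K/W
R_outer = 0.024/(0.189×19) = 0.006683 K/W
R_total = 0.2237 K/W
Q = ΔT/R_total = 34/0.2237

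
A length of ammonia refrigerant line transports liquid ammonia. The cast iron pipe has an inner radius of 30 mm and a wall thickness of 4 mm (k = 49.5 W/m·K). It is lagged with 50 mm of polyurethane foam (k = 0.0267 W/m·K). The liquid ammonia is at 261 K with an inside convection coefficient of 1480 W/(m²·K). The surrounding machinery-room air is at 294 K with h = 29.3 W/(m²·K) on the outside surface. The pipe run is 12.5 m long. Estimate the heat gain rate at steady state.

Q ≈ 75.5 W

Per-layer cylindrical resistances, series-summed:
R_inner film = 1/(h_i·2πr₁L) = 1/(1480×2π×0.03×12.5) = 2.868×10^-4 K/W
R_cast iron pipe wall = ln(34/30)/(2π×49.5×12.5) = 3.219×10^-5 K/W
R_polyurethane foam = ln(84/34)/(2π×0.0267×12.5) = 0.4313 K/W
R_outer film = 1/(h_o·2πr_oL) = 1/(29.3×2π×0.084×12.5) = 0.005173 K/W
R_total = 0.4368 K/W
Q = ΔT/R_total = 33/0.4368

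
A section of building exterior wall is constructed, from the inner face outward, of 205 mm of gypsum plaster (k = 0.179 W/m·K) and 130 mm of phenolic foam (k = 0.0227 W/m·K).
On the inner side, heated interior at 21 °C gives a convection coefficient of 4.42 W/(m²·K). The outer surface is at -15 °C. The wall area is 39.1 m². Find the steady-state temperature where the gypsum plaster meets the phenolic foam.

T ≈ 14 °C

Series thermal resistances:
R_inner film = 1/(h_i·A) = 1/(4.42×39.1) = 0.005786 K/W
R_gypsum plaster = L/(kA) = 0.205/(0.179×39.1) = 0.02929 K/W
R_phenolic foam = L/(kA) = 0.13/(0.0227×39.1) = 0.1465 K/W
R_total = 0.1815 K/W;  Q = ΔT/R_total = 36/0.1815 = 198.3 W
T_interface = T_inner − Q·ΣR(inner→interface) = 21 − 198×0.03508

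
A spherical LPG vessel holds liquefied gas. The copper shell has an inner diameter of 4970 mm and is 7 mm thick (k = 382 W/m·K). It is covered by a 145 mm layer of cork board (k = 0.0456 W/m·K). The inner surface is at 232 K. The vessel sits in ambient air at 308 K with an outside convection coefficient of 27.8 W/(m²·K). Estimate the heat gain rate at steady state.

Each spherical layer contributes R = (1/r_i − 1/r_o)/(4πk):
R_copper shell = (1/2.485 − 1/2.492)/(4π×382) = 2.355×10^-7 K/W
R_cork board = (1/2.492 − 1/2.637)/(4π×0.0456) = 0.03851 K/W
R_outer film = 1/(h·4πr_o²) = 1/(27.8×4π×2.637²) = 4.116×10^-4 K/W
R_total = 0.03892 K/W
Q = ΔT/R_total = 76/0.03892

Q ≈ 1950 W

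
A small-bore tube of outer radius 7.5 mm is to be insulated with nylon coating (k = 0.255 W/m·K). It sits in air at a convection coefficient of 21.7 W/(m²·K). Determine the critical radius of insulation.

r_cr ≈ 11.8 mm

For a cylinder r_cr = k/h = 0.255/21.7
r_cr = 11.8 mm; since the bare radius (7.5 mm) is below r_cr, adding a thin layer of insulation will *increase* heat loss.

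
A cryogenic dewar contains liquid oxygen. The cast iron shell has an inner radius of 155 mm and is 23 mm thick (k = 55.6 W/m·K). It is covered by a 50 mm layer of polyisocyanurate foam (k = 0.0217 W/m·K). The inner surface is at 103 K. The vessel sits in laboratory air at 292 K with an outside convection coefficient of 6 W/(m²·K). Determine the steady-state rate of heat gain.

Q ≈ 39.6 W

Each spherical layer contributes R = (1/r_i − 1/r_o)/(4πk):
R_cast iron shell = (1/0.155 − 1/0.178)/(4π×55.6) = 0.001193 K/W
R_polyisocyanurate foam = (1/0.178 − 1/0.228)/(4π×0.0217) = 4.518 K/W
R_outer film = 1/(h·4πr_o²) = 1/(6×4π×0.228²) = 0.2551 K/W
R_total = 4.774 K/W
Q = ΔT/R_total = 189/4.774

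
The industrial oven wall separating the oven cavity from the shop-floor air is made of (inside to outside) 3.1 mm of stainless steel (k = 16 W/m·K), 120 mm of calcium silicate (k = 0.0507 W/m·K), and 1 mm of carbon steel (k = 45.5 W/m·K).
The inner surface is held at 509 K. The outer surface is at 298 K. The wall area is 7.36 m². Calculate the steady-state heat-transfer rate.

Model the wall as resistances in series:
R_stainless steel = L/(kA) = 0.0031/(16×7.36) = 2.632×10^-5 K/W
R_calcium silicate = L/(kA) = 0.12/(0.0507×7.36) = 0.3216 K/W
R_carbon steel = L/(kA) = 0.001/(45.5×7.36) = 2.986×10^-6 K/W
R_total = 0.3216 K/W
Q = ΔT / R_total = 211 / 0.3216

Q ≈ 656 W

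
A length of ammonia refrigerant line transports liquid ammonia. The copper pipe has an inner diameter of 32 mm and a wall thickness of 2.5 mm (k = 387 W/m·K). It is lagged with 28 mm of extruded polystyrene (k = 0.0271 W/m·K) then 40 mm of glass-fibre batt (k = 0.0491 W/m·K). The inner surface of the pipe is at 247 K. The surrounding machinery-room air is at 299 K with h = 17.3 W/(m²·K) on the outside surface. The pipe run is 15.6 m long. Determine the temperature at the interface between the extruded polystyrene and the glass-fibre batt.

T ≈ 284 K

Per-layer cylindrical resistances, series-summed:
R_copper pipe wall = ln(18.5/16)/(2π×387×15.6) = 3.827×10^-6 K/W
R_extruded polystyrene = ln(46.5/18.5)/(2π×0.0271×15.6) = 0.347 K/W
R_glass-fibre batt = ln(86.5/46.5)/(2π×0.0491×15.6) = 0.129 K/W
R_outer film = 1/(h_o·2πr_oL) = 1/(17.3×2π×0.0865×15.6) = 0.006818 K/W
R_total = 0.4828 K/W
Q = ΔT/R_total = 52/0.4828
Q = 108 W
T_interface = T_inner + Q·ΣR(inner→interface) = 247 + 108×0.347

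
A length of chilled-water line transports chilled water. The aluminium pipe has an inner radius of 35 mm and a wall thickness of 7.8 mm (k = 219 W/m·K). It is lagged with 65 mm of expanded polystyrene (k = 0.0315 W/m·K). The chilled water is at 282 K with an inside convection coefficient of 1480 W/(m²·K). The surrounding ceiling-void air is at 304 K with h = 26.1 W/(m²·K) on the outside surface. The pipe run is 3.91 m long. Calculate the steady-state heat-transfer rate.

Treating each annulus and film as a series resistance:
R_inner film = 1/(h_i·2πr₁L) = 1/(1480×2π×0.035×3.91) = 7.858×10^-4 K/W
R_aluminium pipe wall = ln(42.8/35)/(2π×219×3.91) = 3.739×10^-5 K/W
R_expanded polystyrene = ln(107.8/42.8)/(2π×0.0315×3.91) = 1.194 K/W
R_outer film = 1/(h_o·2πr_oL) = 1/(26.1×2π×0.1078×3.91) = 0.01447 K/W
R_total = 1.209 K/W
Q = ΔT/R_total = 22/1.209

Q ≈ 18.2 W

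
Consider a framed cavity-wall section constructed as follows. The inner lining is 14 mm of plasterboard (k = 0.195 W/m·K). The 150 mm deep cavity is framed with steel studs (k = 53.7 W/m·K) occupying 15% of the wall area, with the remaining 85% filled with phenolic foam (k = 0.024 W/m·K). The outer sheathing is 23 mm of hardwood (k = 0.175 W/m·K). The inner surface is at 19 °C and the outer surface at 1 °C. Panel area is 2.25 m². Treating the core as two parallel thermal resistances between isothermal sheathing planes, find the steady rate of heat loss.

Q ≈ 183 W

Sheathing layers in series; stud and cavity paths in parallel between them.
R_inner = 0.014/(0.195×2.25) = 0.03191 K/W
R_stud  = 0.15/(53.7×0.15×2.25) = 0.008276 K/W
R_cav   = 0.15/(0.024×0.85×2.25) = 3.268 K/W
1/R_core = 1/R_stud + 1/R_cav → R_core = 0.008256 K/W
R_outer = 0.023/(0.175×2.25) = 0.05841 K/W
R_total = 0.09858 K/W
Q = ΔT/R_total = 18/0.09858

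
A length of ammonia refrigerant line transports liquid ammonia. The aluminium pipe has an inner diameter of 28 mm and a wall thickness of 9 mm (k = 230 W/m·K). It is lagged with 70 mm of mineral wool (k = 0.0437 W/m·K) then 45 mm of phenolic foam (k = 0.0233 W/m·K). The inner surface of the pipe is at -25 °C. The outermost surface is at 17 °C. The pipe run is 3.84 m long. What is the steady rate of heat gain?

Q ≈ 20.7 W

For a radial system each layer contributes R = ln(r_out/r_in)/(2πkL); films add R = 1/(hA).
R_aluminium pipe wall = ln(23/14)/(2π×230×3.84) = 8.946×10^-5 K/W
R_mineral wool = ln(93/23)/(2π×0.0437×3.84) = 1.325 K/W
R_phenolic foam = ln(138/93)/(2π×0.0233×3.84) = 0.702 K/W
R_total = 2.027 K/W
Q = ΔT/R_total = 42/2.027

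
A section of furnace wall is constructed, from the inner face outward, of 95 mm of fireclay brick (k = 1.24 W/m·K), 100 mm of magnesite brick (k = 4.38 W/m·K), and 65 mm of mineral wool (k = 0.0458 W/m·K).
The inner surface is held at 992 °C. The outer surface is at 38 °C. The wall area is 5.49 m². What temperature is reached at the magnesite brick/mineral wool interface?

T ≈ 930 °C

Thermal resistances in series:
R_fireclay brick = L/(kA) = 0.095/(1.24×5.49) = 0.01395 K/W
R_magnesite brick = L/(kA) = 0.1/(4.38×5.49) = 0.004159 K/W
R_mineral wool = L/(kA) = 0.065/(0.0458×5.49) = 0.2585 K/W
R_total = 0.2766 K/W;  Q = ΔT/R_total = 954/0.2766 = 3449 W
T_interface = T_inner − Q·ΣR(inner→interface) = 992 − 3450×0.01811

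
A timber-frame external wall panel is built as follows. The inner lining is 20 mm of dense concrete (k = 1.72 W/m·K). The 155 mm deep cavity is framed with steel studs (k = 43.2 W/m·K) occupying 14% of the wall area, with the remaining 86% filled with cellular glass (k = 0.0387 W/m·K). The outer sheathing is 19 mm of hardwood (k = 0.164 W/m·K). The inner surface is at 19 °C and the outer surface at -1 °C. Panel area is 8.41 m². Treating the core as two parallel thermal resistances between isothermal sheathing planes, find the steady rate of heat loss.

Sheathing layers in series; stud and cavity paths in parallel between them.
R_inner = 0.02/(1.72×8.41) = 0.001383 K/W
R_stud  = 0.155/(43.2×0.14×8.41) = 0.003047 K/W
R_cav   = 0.155/(0.0387×0.86×8.41) = 0.5538 K/W
1/R_core = 1/R_stud + 1/R_cav → R_core = 0.003031 K/W
R_outer = 0.019/(0.164×8.41) = 0.01378 K/W
R_total = 0.01819 K/W
Q = ΔT/R_total = 20/0.01819

Q ≈ 1100 W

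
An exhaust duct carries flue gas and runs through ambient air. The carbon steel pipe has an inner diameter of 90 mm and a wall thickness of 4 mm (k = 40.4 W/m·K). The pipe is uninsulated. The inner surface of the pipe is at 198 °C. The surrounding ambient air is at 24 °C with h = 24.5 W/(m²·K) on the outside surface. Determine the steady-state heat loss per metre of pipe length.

q′ ≈ 1310 W/m

Radial resistances (cylindrical: R_cond = ln(r_o/r_i)/(2πkL), R_conv = 1/(h·2πrL)):
R_carbon steel pipe wall = ln(49/45)/(2π×40.4×1) = 3.355×10^-4 K/W
R_outer film = 1/(h_o·2πr_oL) = 1/(24.5×2π×0.049×1) = 0.1326 K/W
R_total = 0.1329 K/W
Q = ΔT/R_total = 174/0.1329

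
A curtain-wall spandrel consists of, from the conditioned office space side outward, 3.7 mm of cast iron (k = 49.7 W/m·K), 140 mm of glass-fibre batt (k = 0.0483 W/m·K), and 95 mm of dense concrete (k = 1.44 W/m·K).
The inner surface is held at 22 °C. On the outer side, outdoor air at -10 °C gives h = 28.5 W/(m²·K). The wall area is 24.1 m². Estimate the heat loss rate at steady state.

Q ≈ 257 W

Using the resistance-network approach (series):
R_cast iron = L/(kA) = 0.0037/(49.7×24.1) = 3.089×10^-6 K/W
R_glass-fibre batt = L/(kA) = 0.14/(0.0483×24.1) = 0.1203 K/W
R_dense concrete = L/(kA) = 0.095/(1.44×24.1) = 0.002737 K/W
R_outer film = 1/(h_o·A) = 1/(28.5×24.1) = 0.001456 K/W
R_total = 0.1245 K/W
Q = ΔT / R_total = 32 / 0.1245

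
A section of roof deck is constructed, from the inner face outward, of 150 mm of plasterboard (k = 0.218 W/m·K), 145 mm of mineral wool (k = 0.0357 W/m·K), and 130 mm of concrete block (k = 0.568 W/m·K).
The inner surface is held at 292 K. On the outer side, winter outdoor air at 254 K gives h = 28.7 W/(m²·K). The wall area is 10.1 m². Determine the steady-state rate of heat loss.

Series thermal resistances:
R_plasterboard = L/(kA) = 0.15/(0.218×10.1) = 0.06813 K/W
R_mineral wool = L/(kA) = 0.145/(0.0357×10.1) = 0.4021 K/W
R_concrete block = L/(kA) = 0.13/(0.568×10.1) = 0.02266 K/W
R_outer film = 1/(h_o·A) = 1/(28.7×10.1) = 0.00345 K/W
R_total = 0.4964 K/W
Q = ΔT / R_total = 38 / 0.4964

Q ≈ 76.6 W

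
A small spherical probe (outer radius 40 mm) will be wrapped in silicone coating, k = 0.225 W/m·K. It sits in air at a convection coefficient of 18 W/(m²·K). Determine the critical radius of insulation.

For a sphere r_cr = 2k/h = 2×0.225/18
r_cr = 25 mm; since the bare radius (40 mm) is above r_cr, any added insulation will reduce heat loss.

r_cr ≈ 25 mm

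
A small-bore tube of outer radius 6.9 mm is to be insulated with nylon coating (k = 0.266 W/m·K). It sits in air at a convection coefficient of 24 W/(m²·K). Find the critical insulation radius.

For a cylinder r_cr = k/h = 0.266/24
r_cr = 11.1 mm; since the bare radius (6.9 mm) is below r_cr, adding a thin layer of insulation will *increase* heat loss.

r_cr ≈ 11.1 mm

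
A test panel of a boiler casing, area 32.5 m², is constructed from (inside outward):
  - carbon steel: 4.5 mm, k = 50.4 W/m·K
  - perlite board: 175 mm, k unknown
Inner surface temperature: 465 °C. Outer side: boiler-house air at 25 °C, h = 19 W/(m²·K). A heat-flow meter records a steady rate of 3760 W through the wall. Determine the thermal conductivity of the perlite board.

Series thermal resistances:
R_carbon steel = L/(kA) = 0.0045/(50.4×32.5) = 2.747×10^-6 K/W
R_outer film = 1/(h_o·A) = 1/(19×32.5) = 0.001619 K/W
Sum of known resistances R_other = 0.001622 K/W
Total R = ΔT/Q = 440/3760 = 0.117 K/W
R_perlite board = R_total − R_other = 0.1154 K/W
k = L/(R·A) = 0.175/(0.1154×32.5)

k ≈ 0.0467 W/(m·K)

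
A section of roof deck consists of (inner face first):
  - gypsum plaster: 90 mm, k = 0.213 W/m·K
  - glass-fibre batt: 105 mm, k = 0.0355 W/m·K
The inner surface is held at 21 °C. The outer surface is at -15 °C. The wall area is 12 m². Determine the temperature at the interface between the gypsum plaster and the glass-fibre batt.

Model the wall as resistances in series:
R_gypsum plaster = L/(kA) = 0.09/(0.213×12) = 0.03521 K/W
R_glass-fibre batt = L/(kA) = 0.105/(0.0355×12) = 0.2465 K/W
R_total = 0.2817 K/W;  Q = ΔT/R_total = 36/0.2817 = 127.8 W
T_interface = T_inner − Q·ΣR(inner→interface) = 21 − 128×0.03521

T ≈ 16.5 °C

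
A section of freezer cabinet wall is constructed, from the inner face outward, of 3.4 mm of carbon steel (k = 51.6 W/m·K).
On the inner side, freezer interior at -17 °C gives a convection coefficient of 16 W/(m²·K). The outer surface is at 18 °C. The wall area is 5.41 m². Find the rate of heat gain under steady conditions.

Q ≈ 3030 W

Treating each layer as a thermal resistance in series:
R_inner film = 1/(h_i·A) = 1/(16×5.41) = 0.01155 K/W
R_carbon steel = L/(kA) = 0.0034/(51.6×5.41) = 1.218×10^-5 K/W
R_total = 0.01156 K/W
Q = ΔT / R_total = 35 / 0.01156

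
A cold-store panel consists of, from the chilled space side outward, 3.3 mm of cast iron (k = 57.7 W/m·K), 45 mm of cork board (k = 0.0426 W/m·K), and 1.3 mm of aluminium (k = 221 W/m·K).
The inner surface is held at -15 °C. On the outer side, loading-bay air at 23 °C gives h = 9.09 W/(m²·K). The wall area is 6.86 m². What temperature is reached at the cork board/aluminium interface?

Series thermal resistances:
R_cast iron = L/(kA) = 0.0033/(57.7×6.86) = 8.337×10^-6 K/W
R_cork board = L/(kA) = 0.045/(0.0426×6.86) = 0.154 K/W
R_aluminium = L/(kA) = 0.0013/(221×6.86) = 8.575×10^-7 K/W
R_outer film = 1/(h_o·A) = 1/(9.09×6.86) = 0.01604 K/W
R_total = 0.17 K/W;  Q = ΔT/R_total = 38/0.17 = 223.5 W
T_interface = T_inner + Q·ΣR(inner→interface) = -15 + 223×0.154

T ≈ 19.4 °C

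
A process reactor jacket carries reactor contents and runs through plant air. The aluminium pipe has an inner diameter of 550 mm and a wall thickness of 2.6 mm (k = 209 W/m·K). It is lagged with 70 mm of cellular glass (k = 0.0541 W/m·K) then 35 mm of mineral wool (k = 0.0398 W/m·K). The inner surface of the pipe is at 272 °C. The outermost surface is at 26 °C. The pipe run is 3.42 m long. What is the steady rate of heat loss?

Q ≈ 805 W

For a radial system each layer contributes R = ln(r_out/r_in)/(2πkL); films add R = 1/(hA).
R_aluminium pipe wall = ln(277.6/275)/(2π×209×3.42) = 2.095×10^-6 K/W
R_cellular glass = ln(347.6/277.6)/(2π×0.0541×3.42) = 0.1934 K/W
R_mineral wool = ln(382.6/347.6)/(2π×0.0398×3.42) = 0.1122 K/W
R_total = 0.3056 K/W
Q = ΔT/R_total = 246/0.3056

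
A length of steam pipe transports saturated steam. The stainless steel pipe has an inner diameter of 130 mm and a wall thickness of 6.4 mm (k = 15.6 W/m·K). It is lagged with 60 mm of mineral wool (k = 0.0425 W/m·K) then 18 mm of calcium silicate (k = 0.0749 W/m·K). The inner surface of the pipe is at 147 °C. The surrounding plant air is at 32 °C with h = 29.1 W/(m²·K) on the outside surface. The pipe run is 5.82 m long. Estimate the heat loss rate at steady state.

Q ≈ 258 W

Cylindrical conduction, so R = ln(r₂/r₁)/(2πkL) per layer, in series:
R_stainless steel pipe wall = ln(71.4/65)/(2π×15.6×5.82) = 1.646×10^-4 K/W
R_mineral wool = ln(131.4/71.4)/(2π×0.0425×5.82) = 0.3925 K/W
R_calcium silicate = ln(149.4/131.4)/(2π×0.0749×5.82) = 0.04687 K/W
R_outer film = 1/(h_o·2πr_oL) = 1/(29.1×2π×0.1494×5.82) = 0.00629 K/W
R_total = 0.4458 K/W
Q = ΔT/R_total = 115/0.4458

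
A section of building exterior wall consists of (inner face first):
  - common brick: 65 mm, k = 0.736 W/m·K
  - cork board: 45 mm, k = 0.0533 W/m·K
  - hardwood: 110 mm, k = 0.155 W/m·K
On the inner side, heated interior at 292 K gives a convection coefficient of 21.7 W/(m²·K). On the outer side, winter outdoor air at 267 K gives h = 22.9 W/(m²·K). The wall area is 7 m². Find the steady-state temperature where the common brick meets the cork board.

Using the resistance-network approach (series):
R_inner film = 1/(h_i·A) = 1/(21.7×7) = 0.006583 K/W
R_common brick = L/(kA) = 0.065/(0.736×7) = 0.01262 K/W
R_cork board = L/(kA) = 0.045/(0.0533×7) = 0.1206 K/W
R_hardwood = L/(kA) = 0.11/(0.155×7) = 0.1014 K/W
R_outer film = 1/(h_o·A) = 1/(22.9×7) = 0.006238 K/W
R_total = 0.2474 K/W;  Q = ΔT/R_total = 25/0.2474 = 101 W
T_interface = T_inner − Q·ΣR(inner→interface) = 292 − 101×0.0192

T ≈ 290 K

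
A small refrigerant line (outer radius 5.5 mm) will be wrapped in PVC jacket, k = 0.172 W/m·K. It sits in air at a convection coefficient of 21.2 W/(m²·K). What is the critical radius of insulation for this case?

r_cr ≈ 8.11 mm

For a cylinder r_cr = k/h = 0.172/21.2
r_cr = 8.11 mm; since the bare radius (5.5 mm) is below r_cr, adding a thin layer of insulation will *increase* heat loss.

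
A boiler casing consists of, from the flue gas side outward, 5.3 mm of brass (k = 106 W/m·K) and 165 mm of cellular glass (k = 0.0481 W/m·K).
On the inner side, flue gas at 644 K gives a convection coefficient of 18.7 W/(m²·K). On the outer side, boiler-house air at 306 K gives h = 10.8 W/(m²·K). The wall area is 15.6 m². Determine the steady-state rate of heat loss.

Q ≈ 1470 W

Model the wall as resistances in series:
R_inner film = 1/(h_i·A) = 1/(18.7×15.6) = 0.003428 K/W
R_brass = L/(kA) = 0.0053/(106×15.6) = 3.205×10^-6 K/W
R_cellular glass = L/(kA) = 0.165/(0.0481×15.6) = 0.2199 K/W
R_outer film = 1/(h_o·A) = 1/(10.8×15.6) = 0.005935 K/W
R_total = 0.2293 K/W
Q = ΔT / R_total = 338 / 0.2293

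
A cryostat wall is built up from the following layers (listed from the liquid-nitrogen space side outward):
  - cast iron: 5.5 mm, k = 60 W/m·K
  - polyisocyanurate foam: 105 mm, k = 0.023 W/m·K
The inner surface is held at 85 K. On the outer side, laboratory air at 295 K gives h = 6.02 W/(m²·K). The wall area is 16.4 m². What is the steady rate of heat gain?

Q ≈ 728 W

Model the wall as resistances in series:
R_cast iron = L/(kA) = 0.0055/(60×16.4) = 5.589×10^-6 K/W
R_polyisocyanurate foam = L/(kA) = 0.105/(0.023×16.4) = 0.2784 K/W
R_outer film = 1/(h_o·A) = 1/(6.02×16.4) = 0.01013 K/W
R_total = 0.2885 K/W
Q = ΔT / R_total = 210 / 0.2885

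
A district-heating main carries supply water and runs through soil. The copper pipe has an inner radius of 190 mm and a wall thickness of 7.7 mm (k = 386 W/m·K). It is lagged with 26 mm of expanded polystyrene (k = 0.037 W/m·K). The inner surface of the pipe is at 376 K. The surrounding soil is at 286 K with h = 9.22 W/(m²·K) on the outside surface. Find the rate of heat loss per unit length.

Treating each annulus and film as a series resistance:
R_copper pipe wall = ln(197.7/190)/(2π×386×1) = 1.638×10^-5 K/W
R_expanded polystyrene = ln(223.7/197.7)/(2π×0.037×1) = 0.5315 K/W
R_outer film = 1/(h_o·2πr_oL) = 1/(9.22×2π×0.2237×1) = 0.07717 K/W
R_total = 0.6087 K/W
Q = ΔT/R_total = 90/0.6087

q′ ≈ 148 W/m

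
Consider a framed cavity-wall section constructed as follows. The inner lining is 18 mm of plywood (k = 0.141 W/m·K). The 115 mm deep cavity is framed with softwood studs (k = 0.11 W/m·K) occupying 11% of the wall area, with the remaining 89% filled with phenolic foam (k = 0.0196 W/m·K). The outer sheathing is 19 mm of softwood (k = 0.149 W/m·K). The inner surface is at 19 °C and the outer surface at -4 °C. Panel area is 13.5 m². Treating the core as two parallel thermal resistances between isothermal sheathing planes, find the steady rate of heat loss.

Q ≈ 74.9 W

Sheathing layers in series; stud and cavity paths in parallel between them.
R_inner = 0.018/(0.141×13.5) = 0.009456 K/W
R_stud  = 0.115/(0.11×0.11×13.5) = 0.704 K/W
R_cav   = 0.115/(0.0196×0.89×13.5) = 0.4883 K/W
1/R_core = 1/R_stud + 1/R_cav → R_core = 0.2883 K/W
R_outer = 0.019/(0.149×13.5) = 0.009446 K/W
R_total = 0.3072 K/W
Q = ΔT/R_total = 23/0.3072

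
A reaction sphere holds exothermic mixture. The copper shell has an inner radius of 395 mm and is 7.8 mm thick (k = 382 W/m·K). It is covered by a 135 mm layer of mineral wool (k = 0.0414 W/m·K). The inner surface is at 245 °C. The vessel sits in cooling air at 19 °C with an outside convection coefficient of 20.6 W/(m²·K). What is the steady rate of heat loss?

Q ≈ 187 W

Spherical conduction: R = (1/r_in − 1/r_out)/(4πk) per layer; series-sum.
R_copper shell = (1/0.395 − 1/0.4028)/(4π×382) = 1.021×10^-5 K/W
R_mineral wool = (1/0.4028 − 1/0.5378)/(4π×0.0414) = 1.198 K/W
R_outer film = 1/(h·4πr_o²) = 1/(20.6×4π×0.5378²) = 0.01336 K/W
R_total = 1.211 K/W
Q = ΔT/R_total = 226/1.211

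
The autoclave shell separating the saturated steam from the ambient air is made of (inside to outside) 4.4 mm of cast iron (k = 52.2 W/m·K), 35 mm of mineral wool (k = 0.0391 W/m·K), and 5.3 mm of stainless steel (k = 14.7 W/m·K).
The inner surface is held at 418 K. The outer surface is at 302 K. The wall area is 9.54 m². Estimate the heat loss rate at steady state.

Q ≈ 1240 W

Series thermal resistances:
R_cast iron = L/(kA) = 0.0044/(52.2×9.54) = 8.836×10^-6 K/W
R_mineral wool = L/(kA) = 0.035/(0.0391×9.54) = 0.09383 K/W
R_stainless steel = L/(kA) = 0.0053/(14.7×9.54) = 3.779×10^-5 K/W
R_total = 0.09388 K/W
Q = ΔT / R_total = 116 / 0.09388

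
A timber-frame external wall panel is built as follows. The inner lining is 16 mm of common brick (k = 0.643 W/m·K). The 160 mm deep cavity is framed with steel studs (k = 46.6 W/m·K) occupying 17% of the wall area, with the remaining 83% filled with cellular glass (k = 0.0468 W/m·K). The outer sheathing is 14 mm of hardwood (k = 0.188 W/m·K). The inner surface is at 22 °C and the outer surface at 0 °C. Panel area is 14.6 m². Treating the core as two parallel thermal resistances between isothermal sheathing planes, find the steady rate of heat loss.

Q ≈ 2690 W

Sheathing layers in series; stud and cavity paths in parallel between them.
R_inner = 0.016/(0.643×14.6) = 0.001704 K/W
R_stud  = 0.16/(46.6×0.17×14.6) = 0.001383 K/W
R_cav   = 0.16/(0.0468×0.83×14.6) = 0.2821 K/W
1/R_core = 1/R_stud + 1/R_cav → R_core = 0.001377 K/W
R_outer = 0.014/(0.188×14.6) = 0.005101 K/W
R_total = 0.008181 K/W
Q = ΔT/R_total = 22/0.008181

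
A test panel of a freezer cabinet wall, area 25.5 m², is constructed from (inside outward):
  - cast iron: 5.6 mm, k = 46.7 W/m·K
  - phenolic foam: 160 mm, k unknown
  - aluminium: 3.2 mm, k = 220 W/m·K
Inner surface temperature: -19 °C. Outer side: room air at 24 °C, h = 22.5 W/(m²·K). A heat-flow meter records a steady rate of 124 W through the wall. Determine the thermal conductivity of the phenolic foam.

Model the wall as resistances in series:
R_cast iron = L/(kA) = 0.0056/(46.7×25.5) = 4.703×10^-6 K/W
R_aluminium = L/(kA) = 0.0032/(220×25.5) = 5.704×10^-7 K/W
R_outer film = 1/(h_o·A) = 1/(22.5×25.5) = 0.001743 K/W
Sum of known resistances R_other = 0.001748 K/W
Total R = ΔT/Q = 43/124 = 0.3468 K/W
R_phenolic foam = R_total − R_other = 0.345 K/W
k = L/(R·A) = 0.16/(0.345×25.5)

k ≈ 0.0182 W/(m·K)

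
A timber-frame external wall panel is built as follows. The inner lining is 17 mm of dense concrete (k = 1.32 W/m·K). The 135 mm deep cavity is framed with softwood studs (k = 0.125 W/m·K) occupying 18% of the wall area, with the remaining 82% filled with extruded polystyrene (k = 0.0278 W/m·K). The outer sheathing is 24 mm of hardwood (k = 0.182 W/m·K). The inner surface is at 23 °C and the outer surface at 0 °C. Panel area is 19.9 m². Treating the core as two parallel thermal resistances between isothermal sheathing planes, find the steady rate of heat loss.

Q ≈ 146 W

Sheathing layers in series; stud and cavity paths in parallel between them.
R_inner = 0.017/(1.32×19.9) = 6.472×10^-4 K/W
R_stud  = 0.135/(0.125×0.18×19.9) = 0.3015 K/W
R_cav   = 0.135/(0.0278×0.82×19.9) = 0.2976 K/W
1/R_core = 1/R_stud + 1/R_cav → R_core = 0.1498 K/W
R_outer = 0.024/(0.182×19.9) = 0.006627 K/W
R_total = 0.157 K/W
Q = ΔT/R_total = 23/0.157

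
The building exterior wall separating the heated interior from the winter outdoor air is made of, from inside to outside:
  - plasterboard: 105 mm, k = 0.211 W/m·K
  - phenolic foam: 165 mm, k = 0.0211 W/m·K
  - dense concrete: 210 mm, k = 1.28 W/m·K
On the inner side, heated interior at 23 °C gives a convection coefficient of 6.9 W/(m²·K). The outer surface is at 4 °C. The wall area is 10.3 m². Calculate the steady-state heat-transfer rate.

Treating each layer as a thermal resistance in series:
R_inner film = 1/(h_i·A) = 1/(6.9×10.3) = 0.01407 K/W
R_plasterboard = L/(kA) = 0.105/(0.211×10.3) = 0.04831 K/W
R_phenolic foam = L/(kA) = 0.165/(0.0211×10.3) = 0.7592 K/W
R_dense concrete = L/(kA) = 0.21/(1.28×10.3) = 0.01593 K/W
R_total = 0.8375 K/W
Q = ΔT / R_total = 19 / 0.8375

Q ≈ 22.7 W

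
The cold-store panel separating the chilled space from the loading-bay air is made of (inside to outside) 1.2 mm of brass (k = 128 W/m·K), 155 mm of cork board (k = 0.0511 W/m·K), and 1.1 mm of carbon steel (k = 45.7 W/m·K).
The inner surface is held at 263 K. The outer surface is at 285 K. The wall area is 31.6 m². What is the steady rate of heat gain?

Thermal resistances in series:
R_brass = L/(kA) = 0.0012/(128×31.6) = 2.967×10^-7 K/W
R_cork board = L/(kA) = 0.155/(0.0511×31.6) = 0.09599 K/W
R_carbon steel = L/(kA) = 0.0011/(45.7×31.6) = 7.617×10^-7 K/W
R_total = 0.09599 K/W
Q = ΔT / R_total = 22 / 0.09599

Q ≈ 229 W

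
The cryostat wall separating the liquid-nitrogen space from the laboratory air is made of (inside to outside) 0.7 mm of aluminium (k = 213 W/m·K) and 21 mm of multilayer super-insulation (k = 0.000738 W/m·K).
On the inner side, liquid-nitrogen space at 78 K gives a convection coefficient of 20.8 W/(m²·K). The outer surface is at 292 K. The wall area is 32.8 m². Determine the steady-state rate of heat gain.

Series thermal resistances:
R_inner film = 1/(h_i·A) = 1/(20.8×32.8) = 0.001466 K/W
R_aluminium = L/(kA) = 0.0007/(213×32.8) = 1.002×10^-7 K/W
R_multilayer super-insulation = L/(kA) = 0.021/(0.000738×32.8) = 0.8675 K/W
R_total = 0.869 K/W
Q = ΔT / R_total = 214 / 0.869

Q ≈ 246 W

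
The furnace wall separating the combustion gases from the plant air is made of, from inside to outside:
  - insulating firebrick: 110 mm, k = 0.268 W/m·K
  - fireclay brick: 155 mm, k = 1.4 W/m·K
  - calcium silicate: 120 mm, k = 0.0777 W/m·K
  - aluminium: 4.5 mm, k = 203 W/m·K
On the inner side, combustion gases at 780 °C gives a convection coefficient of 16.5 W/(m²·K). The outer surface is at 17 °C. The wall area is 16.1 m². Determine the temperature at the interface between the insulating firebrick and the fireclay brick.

Using the resistance-network approach (series):
R_inner film = 1/(h_i·A) = 1/(16.5×16.1) = 0.003764 K/W
R_insulating firebrick = L/(kA) = 0.11/(0.268×16.1) = 0.02549 K/W
R_fireclay brick = L/(kA) = 0.155/(1.4×16.1) = 0.006877 K/W
R_calcium silicate = L/(kA) = 0.12/(0.0777×16.1) = 0.09593 K/W
R_aluminium = L/(kA) = 0.0045/(203×16.1) = 1.377×10^-6 K/W
R_total = 0.1321 K/W;  Q = ΔT/R_total = 763/0.1321 = 5778 W
T_interface = T_inner − Q·ΣR(inner→interface) = 780 − 5780×0.02926

T ≈ 611 °C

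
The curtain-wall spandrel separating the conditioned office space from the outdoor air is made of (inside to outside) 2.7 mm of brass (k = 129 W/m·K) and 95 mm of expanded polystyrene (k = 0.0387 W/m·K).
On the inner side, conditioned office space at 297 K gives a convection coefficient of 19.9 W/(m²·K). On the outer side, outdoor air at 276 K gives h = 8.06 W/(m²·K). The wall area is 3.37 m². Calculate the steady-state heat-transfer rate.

Q ≈ 26.9 W

Thermal resistances in series:
R_inner film = 1/(h_i·A) = 1/(19.9×3.37) = 0.01491 K/W
R_brass = L/(kA) = 0.0027/(129×3.37) = 6.211×10^-6 K/W
R_expanded polystyrene = L/(kA) = 0.095/(0.0387×3.37) = 0.7284 K/W
R_outer film = 1/(h_o·A) = 1/(8.06×3.37) = 0.03682 K/W
R_total = 0.7802 K/W
Q = ΔT / R_total = 21 / 0.7802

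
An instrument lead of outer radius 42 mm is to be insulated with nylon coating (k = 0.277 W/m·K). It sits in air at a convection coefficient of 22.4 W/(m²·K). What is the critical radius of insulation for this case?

For a cylinder r_cr = k/h = 0.277/22.4
r_cr = 12.4 mm; since the bare radius (42 mm) is above r_cr, any added insulation will reduce heat loss.

r_cr ≈ 12.4 mm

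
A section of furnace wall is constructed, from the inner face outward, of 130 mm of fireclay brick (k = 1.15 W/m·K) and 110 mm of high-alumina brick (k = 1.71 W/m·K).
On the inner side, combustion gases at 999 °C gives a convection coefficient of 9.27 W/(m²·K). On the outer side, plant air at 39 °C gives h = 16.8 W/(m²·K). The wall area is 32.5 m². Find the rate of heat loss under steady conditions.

Treating each layer as a thermal resistance in series:
R_inner film = 1/(h_i·A) = 1/(9.27×32.5) = 0.003319 K/W
R_fireclay brick = L/(kA) = 0.13/(1.15×32.5) = 0.003478 K/W
R_high-alumina brick = L/(kA) = 0.11/(1.71×32.5) = 0.001979 K/W
R_outer film = 1/(h_o·A) = 1/(16.8×32.5) = 0.001832 K/W
R_total = 0.01061 K/W
Q = ΔT / R_total = 960 / 0.01061

Q ≈ 90500 W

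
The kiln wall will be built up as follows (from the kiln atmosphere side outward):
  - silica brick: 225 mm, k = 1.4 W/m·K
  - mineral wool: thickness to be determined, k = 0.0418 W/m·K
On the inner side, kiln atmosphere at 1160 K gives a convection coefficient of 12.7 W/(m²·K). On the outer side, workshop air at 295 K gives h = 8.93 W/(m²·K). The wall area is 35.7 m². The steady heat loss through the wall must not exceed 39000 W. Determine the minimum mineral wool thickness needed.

Series thermal resistances:
R_inner film = 1/(h_i·A) = 1/(12.7×35.7) = 0.002206 K/W
R_silica brick = L/(kA) = 0.225/(1.4×35.7) = 0.004502 K/W
R_outer film = 1/(h_o·A) = 1/(8.93×35.7) = 0.003137 K/W
Sum of the known resistances R_other = 0.009844 K/W
Required total resistance R_tot = ΔT/Q_allow = 865/39000 = 0.02218 K/W
R_mineral wool = R_tot − R_other = 0.01234 K/W
L = R·k·A = 0.01234×0.0418×35.7

L ≈ 18.4 mm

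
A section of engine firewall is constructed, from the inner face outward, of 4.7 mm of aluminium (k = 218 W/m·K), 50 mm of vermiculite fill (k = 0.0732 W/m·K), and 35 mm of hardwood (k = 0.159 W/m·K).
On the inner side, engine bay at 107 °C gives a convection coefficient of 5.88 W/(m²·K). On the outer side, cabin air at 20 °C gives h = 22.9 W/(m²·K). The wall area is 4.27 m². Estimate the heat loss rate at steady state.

Treating each layer as a thermal resistance in series:
R_inner film = 1/(h_i·A) = 1/(5.88×4.27) = 0.03983 K/W
R_aluminium = L/(kA) = 0.0047/(218×4.27) = 5.049×10^-6 K/W
R_vermiculite fill = L/(kA) = 0.05/(0.0732×4.27) = 0.16 K/W
R_hardwood = L/(kA) = 0.035/(0.159×4.27) = 0.05155 K/W
R_outer film = 1/(h_o·A) = 1/(22.9×4.27) = 0.01023 K/W
R_total = 0.2616 K/W
Q = ΔT / R_total = 87 / 0.2616

Q ≈ 333 W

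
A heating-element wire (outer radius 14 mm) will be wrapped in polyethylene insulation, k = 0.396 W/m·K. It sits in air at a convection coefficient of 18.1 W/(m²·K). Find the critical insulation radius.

For a cylinder r_cr = k/h = 0.396/18.1
r_cr = 21.9 mm; since the bare radius (14 mm) is below r_cr, adding a thin layer of insulation will *increase* heat loss.

r_cr ≈ 21.9 mm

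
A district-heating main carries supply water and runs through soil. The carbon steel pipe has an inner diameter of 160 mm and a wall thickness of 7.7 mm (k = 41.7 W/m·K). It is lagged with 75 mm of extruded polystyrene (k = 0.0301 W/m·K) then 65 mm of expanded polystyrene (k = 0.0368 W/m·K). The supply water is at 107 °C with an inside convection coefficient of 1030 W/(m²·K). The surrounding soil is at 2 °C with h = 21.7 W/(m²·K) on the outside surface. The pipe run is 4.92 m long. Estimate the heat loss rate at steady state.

Treating each annulus and film as a series resistance:
R_inner film = 1/(h_i·2πr₁L) = 1/(1030×2π×0.08×4.92) = 3.926×10^-4 K/W
R_carbon steel pipe wall = ln(87.7/80)/(2π×41.7×4.92) = 7.129×10^-5 K/W
R_extruded polystyrene = ln(162.7/87.7)/(2π×0.0301×4.92) = 0.6642 K/W
R_expanded polystyrene = ln(227.7/162.7)/(2π×0.0368×4.92) = 0.2955 K/W
R_outer film = 1/(h_o·2πr_oL) = 1/(21.7×2π×0.2277×4.92) = 0.006547 K/W
R_total = 0.9666 K/W
Q = ΔT/R_total = 105/0.9666

Q ≈ 109 W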